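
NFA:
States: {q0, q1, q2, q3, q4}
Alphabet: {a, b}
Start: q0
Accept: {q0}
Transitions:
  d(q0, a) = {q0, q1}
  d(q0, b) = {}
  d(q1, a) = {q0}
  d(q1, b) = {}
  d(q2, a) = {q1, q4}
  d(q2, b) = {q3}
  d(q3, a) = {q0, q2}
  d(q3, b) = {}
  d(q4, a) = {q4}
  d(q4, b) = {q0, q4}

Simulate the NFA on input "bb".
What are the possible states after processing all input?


Start: {q0}
  --b--> {}
  --b--> {}

{} (empty set, no valid transitions)


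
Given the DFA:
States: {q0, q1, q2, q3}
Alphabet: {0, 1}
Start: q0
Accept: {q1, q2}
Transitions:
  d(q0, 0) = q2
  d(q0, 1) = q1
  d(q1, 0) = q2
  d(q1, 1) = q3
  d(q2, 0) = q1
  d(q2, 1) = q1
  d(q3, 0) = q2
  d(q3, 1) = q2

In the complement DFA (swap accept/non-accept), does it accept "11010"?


Trace: q0 -> q1 -> q3 -> q2 -> q1 -> q2
Final: q2
Original accept: {q1, q2}
Complement: q2 is in original accept

No, complement rejects (original accepts)


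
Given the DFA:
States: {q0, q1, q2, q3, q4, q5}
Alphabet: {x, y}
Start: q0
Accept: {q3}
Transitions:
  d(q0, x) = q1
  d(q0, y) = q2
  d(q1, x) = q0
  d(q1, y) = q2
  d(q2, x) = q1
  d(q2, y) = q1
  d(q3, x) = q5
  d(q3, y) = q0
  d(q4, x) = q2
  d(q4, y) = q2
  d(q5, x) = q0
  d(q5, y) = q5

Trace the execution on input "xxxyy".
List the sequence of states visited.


Input: xxxyy
d(q0, x) = q1
d(q1, x) = q0
d(q0, x) = q1
d(q1, y) = q2
d(q2, y) = q1


q0 -> q1 -> q0 -> q1 -> q2 -> q1


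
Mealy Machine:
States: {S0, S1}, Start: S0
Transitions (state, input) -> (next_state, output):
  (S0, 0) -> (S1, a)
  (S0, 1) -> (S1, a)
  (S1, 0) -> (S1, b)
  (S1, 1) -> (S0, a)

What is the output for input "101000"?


Step-by-step:
  (S0, 1) -> (S1, a)
  (S1, 0) -> (S1, b)
  (S1, 1) -> (S0, a)
  (S0, 0) -> (S1, a)
  (S1, 0) -> (S1, b)
  (S1, 0) -> (S1, b)

"abaabb"


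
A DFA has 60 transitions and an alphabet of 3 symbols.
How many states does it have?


Each state has exactly one transition per symbol.
states = transitions / |alphabet| = 60 / 3 = 20

20


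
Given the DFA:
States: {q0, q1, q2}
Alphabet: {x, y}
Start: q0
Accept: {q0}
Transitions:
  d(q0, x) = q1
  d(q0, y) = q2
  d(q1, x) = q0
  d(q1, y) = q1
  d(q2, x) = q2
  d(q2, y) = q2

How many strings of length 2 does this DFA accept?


Enumerating all length-2 strings:
  "xx" -> q0 [accept]
  "xy" -> q1 [reject]
  "yx" -> q2 [reject]
  "yy" -> q2 [reject]

1 out of 4


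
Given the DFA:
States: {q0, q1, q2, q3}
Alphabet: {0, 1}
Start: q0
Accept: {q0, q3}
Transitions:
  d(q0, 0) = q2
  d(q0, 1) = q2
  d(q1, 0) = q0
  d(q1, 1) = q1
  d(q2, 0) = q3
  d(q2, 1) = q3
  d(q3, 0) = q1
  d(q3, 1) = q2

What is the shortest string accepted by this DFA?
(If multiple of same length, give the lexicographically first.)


BFS by string length (lex-first path to each state shown):
  len 0: q0<-""
Found accept state at length 0.

"" (empty string)


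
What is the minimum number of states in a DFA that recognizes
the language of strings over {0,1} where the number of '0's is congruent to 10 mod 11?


States track (count of '0') mod 11.
Need 11 states: one per remainder 0..10; accept = remainder 10.

11


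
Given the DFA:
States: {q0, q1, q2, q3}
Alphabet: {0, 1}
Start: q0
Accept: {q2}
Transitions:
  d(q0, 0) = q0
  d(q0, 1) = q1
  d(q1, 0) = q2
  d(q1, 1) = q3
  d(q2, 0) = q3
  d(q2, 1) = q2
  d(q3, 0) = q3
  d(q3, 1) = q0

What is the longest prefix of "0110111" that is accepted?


Run the DFA, marking each prefix where the state is accepting:
  "" -> q0 [reject]
  "0" -> q0 [reject]
  "01" -> q1 [reject]
  "011" -> q3 [reject]
  "0110" -> q3 [reject]
  "01101" -> q0 [reject]
  "011011" -> q1 [reject]
  "0110111" -> q3 [reject]

No prefix is accepted


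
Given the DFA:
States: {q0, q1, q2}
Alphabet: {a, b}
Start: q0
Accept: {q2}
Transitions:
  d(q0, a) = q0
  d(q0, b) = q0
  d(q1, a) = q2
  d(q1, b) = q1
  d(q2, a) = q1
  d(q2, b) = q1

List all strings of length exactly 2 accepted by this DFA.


All strings of length 2: 4 total
Accepted: 0

None


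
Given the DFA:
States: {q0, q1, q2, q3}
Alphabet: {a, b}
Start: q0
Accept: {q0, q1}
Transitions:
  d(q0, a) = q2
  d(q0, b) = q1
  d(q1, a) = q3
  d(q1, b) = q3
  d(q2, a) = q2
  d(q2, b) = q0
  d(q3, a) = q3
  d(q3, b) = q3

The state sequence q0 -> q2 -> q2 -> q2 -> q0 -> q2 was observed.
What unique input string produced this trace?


Trace back each transition to find the symbol:
  q0 --[a]--> q2
  q2 --[a]--> q2
  q2 --[a]--> q2
  q2 --[b]--> q0
  q0 --[a]--> q2

"aaaba"


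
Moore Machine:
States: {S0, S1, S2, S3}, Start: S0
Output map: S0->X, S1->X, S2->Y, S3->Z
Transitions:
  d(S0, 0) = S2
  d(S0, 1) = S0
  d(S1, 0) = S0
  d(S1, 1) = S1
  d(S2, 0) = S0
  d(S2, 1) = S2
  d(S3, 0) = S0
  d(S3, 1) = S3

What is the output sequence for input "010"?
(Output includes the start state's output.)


Start: S0 (output X)
  --0--> S2 (output Y)
  --1--> S2 (output Y)
  --0--> S0 (output X)

"XYYX"


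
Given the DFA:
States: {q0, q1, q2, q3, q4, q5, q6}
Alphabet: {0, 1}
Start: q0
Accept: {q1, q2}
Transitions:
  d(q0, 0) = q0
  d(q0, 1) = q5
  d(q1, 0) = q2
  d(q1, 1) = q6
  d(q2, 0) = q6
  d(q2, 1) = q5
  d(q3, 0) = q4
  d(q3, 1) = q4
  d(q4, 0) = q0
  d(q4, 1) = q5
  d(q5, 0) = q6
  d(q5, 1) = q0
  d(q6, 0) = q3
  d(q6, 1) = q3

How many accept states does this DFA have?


Accept states listed: {q1, q2}
Counting: q1(1) q2(2)

2


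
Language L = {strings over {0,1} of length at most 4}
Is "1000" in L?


length = 4

Yes, "1000" is in L


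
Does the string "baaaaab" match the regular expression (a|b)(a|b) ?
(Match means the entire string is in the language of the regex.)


|string| = 7; first = 'b'; last = 'b'

No, "baaaaab" does not match (a|b)(a|b)


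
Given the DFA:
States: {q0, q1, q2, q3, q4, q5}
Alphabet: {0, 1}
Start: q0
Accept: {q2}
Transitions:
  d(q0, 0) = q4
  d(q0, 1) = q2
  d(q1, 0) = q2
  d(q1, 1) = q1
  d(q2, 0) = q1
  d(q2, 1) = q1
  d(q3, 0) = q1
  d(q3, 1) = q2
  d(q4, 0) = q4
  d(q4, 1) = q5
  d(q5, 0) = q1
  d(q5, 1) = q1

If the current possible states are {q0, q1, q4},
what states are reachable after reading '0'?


Apply transition on '0' from each current state:
  d(q0, 0) = q4
  d(q1, 0) = q2
  d(q4, 0) = q4

{q2, q4}


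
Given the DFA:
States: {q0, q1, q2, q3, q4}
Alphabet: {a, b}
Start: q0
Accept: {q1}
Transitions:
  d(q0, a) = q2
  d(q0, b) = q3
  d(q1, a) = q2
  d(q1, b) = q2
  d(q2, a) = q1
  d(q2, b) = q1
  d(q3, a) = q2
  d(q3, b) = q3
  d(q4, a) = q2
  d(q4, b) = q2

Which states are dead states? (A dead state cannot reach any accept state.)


Forward reachability from each state:
  q0 -> reaches accept state q1 (live)
  q1 -> reaches accept state q1 (live)
  q2 -> reaches accept state q1 (live)
  q3 -> reaches accept state q1 (live)
  q4 -> reaches accept state q1 (live)

None (all states can reach an accept state)


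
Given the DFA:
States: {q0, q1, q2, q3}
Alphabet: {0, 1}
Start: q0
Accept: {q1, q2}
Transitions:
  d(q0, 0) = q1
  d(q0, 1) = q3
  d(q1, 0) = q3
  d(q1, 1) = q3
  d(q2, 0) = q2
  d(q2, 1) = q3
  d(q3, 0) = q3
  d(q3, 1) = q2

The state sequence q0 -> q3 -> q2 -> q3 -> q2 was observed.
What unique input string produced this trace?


Trace back each transition to find the symbol:
  q0 --[1]--> q3
  q3 --[1]--> q2
  q2 --[1]--> q3
  q3 --[1]--> q2

"1111"


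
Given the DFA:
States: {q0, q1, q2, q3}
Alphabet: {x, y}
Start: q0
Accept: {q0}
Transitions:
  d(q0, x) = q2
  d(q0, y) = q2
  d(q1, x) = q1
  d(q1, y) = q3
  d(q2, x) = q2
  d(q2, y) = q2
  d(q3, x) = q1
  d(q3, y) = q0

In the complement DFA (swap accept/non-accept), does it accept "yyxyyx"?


Trace: q0 -> q2 -> q2 -> q2 -> q2 -> q2 -> q2
Final: q2
Original accept: {q0}
Complement: q2 is not in original accept

Yes, complement accepts (original rejects)


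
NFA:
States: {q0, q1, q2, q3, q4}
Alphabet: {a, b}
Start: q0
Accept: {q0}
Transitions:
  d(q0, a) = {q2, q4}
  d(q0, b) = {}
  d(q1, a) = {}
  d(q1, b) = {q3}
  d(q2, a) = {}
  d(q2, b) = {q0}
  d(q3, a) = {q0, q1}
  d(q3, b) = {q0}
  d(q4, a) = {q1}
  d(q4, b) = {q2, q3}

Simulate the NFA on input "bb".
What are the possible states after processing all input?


Start: {q0}
  --b--> {}
  --b--> {}

{} (empty set, no valid transitions)


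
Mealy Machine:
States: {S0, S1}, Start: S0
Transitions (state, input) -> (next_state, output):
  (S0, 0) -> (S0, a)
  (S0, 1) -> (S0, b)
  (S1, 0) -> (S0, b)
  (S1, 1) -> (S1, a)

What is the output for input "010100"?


Step-by-step:
  (S0, 0) -> (S0, a)
  (S0, 1) -> (S0, b)
  (S0, 0) -> (S0, a)
  (S0, 1) -> (S0, b)
  (S0, 0) -> (S0, a)
  (S0, 0) -> (S0, a)

"ababaa"


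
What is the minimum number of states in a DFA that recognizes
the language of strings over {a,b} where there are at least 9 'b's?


States: count = 0, 1, ..., 8, and a final '>= 9' state.
Total: 9 + 1 = 10. Accept = '>= 9' state.

10


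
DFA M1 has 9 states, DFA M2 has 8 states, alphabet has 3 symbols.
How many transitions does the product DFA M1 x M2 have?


Product DFA has 9 * 8 = 72 states.
Each has 3 transitions: 72 * 3 = 216

216


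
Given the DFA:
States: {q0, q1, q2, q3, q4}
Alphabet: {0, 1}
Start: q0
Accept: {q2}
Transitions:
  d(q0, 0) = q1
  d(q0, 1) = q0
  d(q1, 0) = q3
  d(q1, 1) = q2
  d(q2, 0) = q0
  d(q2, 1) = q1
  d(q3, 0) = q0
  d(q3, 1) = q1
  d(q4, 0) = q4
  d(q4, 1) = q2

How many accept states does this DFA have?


Accept states listed: {q2}
Counting: q2(1)

1


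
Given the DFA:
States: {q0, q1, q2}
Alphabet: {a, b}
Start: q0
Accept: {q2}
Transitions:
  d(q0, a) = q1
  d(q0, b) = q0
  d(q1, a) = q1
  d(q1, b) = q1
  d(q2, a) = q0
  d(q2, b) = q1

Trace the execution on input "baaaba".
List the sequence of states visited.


Input: baaaba
d(q0, b) = q0
d(q0, a) = q1
d(q1, a) = q1
d(q1, a) = q1
d(q1, b) = q1
d(q1, a) = q1


q0 -> q0 -> q1 -> q1 -> q1 -> q1 -> q1


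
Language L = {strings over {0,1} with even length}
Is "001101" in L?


length = 6; 6 mod 2 = 0

Yes, "001101" is in L


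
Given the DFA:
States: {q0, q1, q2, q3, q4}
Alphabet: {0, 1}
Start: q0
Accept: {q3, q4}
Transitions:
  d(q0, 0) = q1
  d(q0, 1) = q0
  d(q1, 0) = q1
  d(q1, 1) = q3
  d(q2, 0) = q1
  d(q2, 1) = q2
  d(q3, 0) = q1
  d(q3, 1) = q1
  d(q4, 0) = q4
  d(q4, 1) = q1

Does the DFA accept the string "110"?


Trace: q0 -> q0 -> q0 -> q1
Final state: q1
Accept states: {q3, q4}

No, rejected (final state q1 is not an accept state)


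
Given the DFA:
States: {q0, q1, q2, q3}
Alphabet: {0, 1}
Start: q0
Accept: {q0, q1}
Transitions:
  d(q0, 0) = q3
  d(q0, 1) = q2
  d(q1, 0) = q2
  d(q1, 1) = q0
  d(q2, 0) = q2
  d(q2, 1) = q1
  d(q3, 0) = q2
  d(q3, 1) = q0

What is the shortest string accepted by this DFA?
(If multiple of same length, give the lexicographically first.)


BFS by string length (lex-first path to each state shown):
  len 0: q0<-""
Found accept state at length 0.

"" (empty string)


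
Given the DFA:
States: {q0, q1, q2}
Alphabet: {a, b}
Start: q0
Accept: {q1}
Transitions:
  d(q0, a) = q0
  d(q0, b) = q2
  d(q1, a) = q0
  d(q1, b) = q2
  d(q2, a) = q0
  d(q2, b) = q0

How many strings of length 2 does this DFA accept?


Enumerating all length-2 strings:
  "aa" -> q0 [reject]
  "ab" -> q2 [reject]
  "ba" -> q0 [reject]
  "bb" -> q0 [reject]

0 out of 4


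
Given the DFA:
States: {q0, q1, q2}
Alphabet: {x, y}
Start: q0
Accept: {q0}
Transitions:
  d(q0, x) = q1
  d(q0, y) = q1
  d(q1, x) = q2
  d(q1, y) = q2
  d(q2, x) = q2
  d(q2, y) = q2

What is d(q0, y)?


Looking up transition d(q0, y)

q1


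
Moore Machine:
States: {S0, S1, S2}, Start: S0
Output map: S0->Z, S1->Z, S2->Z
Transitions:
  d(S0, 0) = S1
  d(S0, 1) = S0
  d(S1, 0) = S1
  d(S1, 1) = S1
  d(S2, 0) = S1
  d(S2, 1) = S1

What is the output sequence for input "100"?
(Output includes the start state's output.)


Start: S0 (output Z)
  --1--> S0 (output Z)
  --0--> S1 (output Z)
  --0--> S1 (output Z)

"ZZZZ"


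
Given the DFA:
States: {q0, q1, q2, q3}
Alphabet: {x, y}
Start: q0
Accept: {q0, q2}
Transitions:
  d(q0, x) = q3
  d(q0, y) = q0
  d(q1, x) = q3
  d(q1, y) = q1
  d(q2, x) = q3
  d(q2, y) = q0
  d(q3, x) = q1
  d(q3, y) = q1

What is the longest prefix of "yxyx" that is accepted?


Run the DFA, marking each prefix where the state is accepting:
  "" -> q0 [accept]
  "y" -> q0 [accept]
  "yx" -> q3 [reject]
  "yxy" -> q1 [reject]
  "yxyx" -> q3 [reject]

"y"


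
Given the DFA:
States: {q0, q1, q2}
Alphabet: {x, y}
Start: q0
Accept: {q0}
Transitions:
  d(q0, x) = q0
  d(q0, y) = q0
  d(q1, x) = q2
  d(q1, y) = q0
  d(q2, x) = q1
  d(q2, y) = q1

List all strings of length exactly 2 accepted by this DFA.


All strings of length 2: 4 total
Accepted: 4

"xx", "xy", "yx", "yy"


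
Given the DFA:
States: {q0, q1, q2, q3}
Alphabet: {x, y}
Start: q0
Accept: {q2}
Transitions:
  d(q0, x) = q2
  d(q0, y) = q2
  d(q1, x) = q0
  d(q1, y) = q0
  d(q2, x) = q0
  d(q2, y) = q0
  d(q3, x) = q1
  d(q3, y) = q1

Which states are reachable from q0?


BFS from q0:
  layer 0: {q0}
  layer 1: {q2}

{q0, q2}


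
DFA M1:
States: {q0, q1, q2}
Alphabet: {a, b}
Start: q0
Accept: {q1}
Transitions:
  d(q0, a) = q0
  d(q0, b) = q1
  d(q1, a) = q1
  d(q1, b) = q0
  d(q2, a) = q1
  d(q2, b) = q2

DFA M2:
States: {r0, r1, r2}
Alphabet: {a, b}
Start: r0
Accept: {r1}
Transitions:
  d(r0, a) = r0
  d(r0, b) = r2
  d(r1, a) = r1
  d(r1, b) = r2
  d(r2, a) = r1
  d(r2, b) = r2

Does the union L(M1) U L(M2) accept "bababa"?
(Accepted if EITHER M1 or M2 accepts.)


M1: final=q1 accepted=True
M2: final=r1 accepted=True

Yes, union accepts


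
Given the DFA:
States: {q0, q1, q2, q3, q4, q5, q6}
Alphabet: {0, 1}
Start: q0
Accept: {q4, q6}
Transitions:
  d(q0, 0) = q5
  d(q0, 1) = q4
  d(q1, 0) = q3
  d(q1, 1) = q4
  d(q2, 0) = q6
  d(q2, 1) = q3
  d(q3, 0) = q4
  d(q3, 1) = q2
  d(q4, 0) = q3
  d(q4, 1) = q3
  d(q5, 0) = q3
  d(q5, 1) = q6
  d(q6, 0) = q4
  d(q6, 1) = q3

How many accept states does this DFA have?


Accept states listed: {q4, q6}
Counting: q4(1) q6(2)

2


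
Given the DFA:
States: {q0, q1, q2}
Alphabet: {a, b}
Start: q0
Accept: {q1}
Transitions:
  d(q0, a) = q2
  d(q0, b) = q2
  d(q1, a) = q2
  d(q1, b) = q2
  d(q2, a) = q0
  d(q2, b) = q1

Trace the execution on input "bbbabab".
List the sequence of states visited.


Input: bbbabab
d(q0, b) = q2
d(q2, b) = q1
d(q1, b) = q2
d(q2, a) = q0
d(q0, b) = q2
d(q2, a) = q0
d(q0, b) = q2


q0 -> q2 -> q1 -> q2 -> q0 -> q2 -> q0 -> q2


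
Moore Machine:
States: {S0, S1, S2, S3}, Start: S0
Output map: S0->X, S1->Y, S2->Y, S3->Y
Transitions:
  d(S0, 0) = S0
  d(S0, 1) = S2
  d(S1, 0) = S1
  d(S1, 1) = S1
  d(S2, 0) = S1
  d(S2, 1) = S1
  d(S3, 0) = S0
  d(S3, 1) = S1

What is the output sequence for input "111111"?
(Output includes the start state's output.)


Start: S0 (output X)
  --1--> S2 (output Y)
  --1--> S1 (output Y)
  --1--> S1 (output Y)
  --1--> S1 (output Y)
  --1--> S1 (output Y)
  --1--> S1 (output Y)

"XYYYYYY"


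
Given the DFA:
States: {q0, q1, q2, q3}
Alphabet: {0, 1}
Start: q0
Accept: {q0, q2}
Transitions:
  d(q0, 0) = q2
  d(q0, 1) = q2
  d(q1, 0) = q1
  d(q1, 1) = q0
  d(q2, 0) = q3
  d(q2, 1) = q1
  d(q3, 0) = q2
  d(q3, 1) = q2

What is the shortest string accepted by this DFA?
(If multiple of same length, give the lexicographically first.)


BFS by string length (lex-first path to each state shown):
  len 0: q0<-""
Found accept state at length 0.

"" (empty string)


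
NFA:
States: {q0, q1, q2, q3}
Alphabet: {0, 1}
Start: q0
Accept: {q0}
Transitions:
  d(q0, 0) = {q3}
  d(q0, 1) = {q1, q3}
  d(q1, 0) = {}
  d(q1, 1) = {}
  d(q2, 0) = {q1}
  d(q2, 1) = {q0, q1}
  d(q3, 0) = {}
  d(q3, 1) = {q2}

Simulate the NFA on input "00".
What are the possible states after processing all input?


Start: {q0}
  --0--> {q3}
  --0--> {}

{} (empty set, no valid transitions)


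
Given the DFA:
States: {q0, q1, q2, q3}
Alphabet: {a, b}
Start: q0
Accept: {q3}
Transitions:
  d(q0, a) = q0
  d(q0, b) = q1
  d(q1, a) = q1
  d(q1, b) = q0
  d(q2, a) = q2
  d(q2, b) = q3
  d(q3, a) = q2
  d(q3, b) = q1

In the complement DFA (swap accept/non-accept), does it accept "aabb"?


Trace: q0 -> q0 -> q0 -> q1 -> q0
Final: q0
Original accept: {q3}
Complement: q0 is not in original accept

Yes, complement accepts (original rejects)


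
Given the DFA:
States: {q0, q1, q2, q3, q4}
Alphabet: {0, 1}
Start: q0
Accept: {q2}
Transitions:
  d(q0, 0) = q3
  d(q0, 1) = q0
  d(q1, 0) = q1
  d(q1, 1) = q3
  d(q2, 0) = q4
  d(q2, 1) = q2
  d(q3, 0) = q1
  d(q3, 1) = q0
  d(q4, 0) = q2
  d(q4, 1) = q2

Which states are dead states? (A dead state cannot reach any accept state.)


Forward reachability from each state:
  q0 -> reaches {q0, q1, q3}, no accept state (dead)
  q1 -> reaches {q0, q1, q3}, no accept state (dead)
  q2 -> reaches accept state q2 (live)
  q3 -> reaches {q0, q1, q3}, no accept state (dead)
  q4 -> reaches accept state q2 (live)

{q0, q1, q3}


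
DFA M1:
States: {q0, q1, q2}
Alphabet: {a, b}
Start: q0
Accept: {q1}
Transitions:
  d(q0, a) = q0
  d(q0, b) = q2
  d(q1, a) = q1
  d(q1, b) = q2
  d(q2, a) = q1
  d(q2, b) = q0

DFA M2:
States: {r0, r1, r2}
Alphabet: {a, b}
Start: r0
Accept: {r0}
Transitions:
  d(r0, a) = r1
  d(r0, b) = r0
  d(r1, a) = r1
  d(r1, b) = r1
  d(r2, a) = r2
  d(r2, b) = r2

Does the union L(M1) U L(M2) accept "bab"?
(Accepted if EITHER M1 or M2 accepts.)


M1: final=q2 accepted=False
M2: final=r1 accepted=False

No, union rejects (neither accepts)


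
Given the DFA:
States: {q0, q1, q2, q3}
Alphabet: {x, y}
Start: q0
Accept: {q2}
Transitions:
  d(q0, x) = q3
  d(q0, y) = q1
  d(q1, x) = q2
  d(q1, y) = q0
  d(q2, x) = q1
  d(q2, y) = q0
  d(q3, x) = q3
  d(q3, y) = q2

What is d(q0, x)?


Looking up transition d(q0, x)

q3


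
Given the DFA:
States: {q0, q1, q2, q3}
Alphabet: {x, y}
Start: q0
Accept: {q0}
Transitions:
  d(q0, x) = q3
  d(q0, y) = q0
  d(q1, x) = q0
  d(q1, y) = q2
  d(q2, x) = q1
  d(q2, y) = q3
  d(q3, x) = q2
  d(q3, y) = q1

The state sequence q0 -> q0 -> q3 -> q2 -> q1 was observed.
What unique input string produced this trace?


Trace back each transition to find the symbol:
  q0 --[y]--> q0
  q0 --[x]--> q3
  q3 --[x]--> q2
  q2 --[x]--> q1

"yxxx"


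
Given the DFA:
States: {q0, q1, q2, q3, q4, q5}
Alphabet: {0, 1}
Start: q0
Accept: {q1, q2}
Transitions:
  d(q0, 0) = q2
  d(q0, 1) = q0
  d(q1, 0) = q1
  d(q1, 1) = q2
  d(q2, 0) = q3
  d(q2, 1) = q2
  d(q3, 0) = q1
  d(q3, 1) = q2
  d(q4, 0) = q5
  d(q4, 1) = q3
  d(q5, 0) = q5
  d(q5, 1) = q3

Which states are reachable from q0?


BFS from q0:
  layer 0: {q0}
  layer 1: {q2}
  layer 2: {q3}
  layer 3: {q1}

{q0, q1, q2, q3}


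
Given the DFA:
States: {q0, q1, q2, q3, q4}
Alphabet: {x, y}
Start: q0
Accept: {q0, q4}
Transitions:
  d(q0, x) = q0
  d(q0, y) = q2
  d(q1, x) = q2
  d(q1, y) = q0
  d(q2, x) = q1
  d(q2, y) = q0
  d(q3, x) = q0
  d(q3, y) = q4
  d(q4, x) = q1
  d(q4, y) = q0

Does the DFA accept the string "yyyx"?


Trace: q0 -> q2 -> q0 -> q2 -> q1
Final state: q1
Accept states: {q0, q4}

No, rejected (final state q1 is not an accept state)


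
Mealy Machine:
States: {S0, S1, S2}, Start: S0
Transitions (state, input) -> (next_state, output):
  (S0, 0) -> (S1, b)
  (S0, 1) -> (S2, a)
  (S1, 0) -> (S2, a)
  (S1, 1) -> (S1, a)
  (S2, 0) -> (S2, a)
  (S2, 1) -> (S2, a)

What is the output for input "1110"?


Step-by-step:
  (S0, 1) -> (S2, a)
  (S2, 1) -> (S2, a)
  (S2, 1) -> (S2, a)
  (S2, 0) -> (S2, a)

"aaaa"


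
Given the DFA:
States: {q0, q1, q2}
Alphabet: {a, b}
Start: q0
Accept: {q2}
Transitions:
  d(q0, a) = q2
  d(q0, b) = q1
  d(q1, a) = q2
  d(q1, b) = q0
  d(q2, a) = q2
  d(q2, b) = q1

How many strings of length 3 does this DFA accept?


Enumerating all length-3 strings:
  "aaa" -> q2 [accept]
  "aab" -> q1 [reject]
  "aba" -> q2 [accept]
  "abb" -> q0 [reject]
  "baa" -> q2 [accept]
  "bab" -> q1 [reject]
  "bba" -> q2 [accept]
  "bbb" -> q1 [reject]

4 out of 8


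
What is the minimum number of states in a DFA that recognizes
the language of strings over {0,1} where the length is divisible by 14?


States track (length) mod 14.
Need 14 states: one per remainder 0..13; accept = remainder 0.

14


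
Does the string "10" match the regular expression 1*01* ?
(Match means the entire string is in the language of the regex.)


|string| = 2; first = '1'; last = '0'

Yes, "10" matches 1*01*


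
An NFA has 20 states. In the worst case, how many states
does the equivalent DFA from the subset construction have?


Subset construction: one DFA state per subset of NFA states.
2^20 = 1048576

1048576


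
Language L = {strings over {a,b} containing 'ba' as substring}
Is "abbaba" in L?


'ba' occurs at index 2

Yes, "abbaba" is in L


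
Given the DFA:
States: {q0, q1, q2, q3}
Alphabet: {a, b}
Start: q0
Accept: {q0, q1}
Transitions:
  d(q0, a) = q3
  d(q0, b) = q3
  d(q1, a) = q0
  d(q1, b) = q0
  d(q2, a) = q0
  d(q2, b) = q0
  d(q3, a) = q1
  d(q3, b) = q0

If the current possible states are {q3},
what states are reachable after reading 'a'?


Apply transition on 'a' from each current state:
  d(q3, a) = q1

{q1}


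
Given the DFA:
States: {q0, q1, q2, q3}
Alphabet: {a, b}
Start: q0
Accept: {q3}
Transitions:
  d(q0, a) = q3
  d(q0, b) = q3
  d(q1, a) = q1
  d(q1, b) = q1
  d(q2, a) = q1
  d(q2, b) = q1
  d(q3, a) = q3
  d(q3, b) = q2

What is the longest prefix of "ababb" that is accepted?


Run the DFA, marking each prefix where the state is accepting:
  "" -> q0 [reject]
  "a" -> q3 [accept]
  "ab" -> q2 [reject]
  "aba" -> q1 [reject]
  "abab" -> q1 [reject]
  "ababb" -> q1 [reject]

"a"


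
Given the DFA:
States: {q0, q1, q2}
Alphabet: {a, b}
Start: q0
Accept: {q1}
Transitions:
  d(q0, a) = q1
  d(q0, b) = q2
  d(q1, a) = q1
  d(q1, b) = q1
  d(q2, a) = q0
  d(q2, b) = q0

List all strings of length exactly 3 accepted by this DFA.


All strings of length 3: 8 total
Accepted: 6

"aaa", "aab", "aba", "abb", "baa", "bba"


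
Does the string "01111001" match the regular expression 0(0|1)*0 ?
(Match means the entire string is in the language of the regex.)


|string| = 8; first = '0'; last = '1'

No, "01111001" does not match 0(0|1)*0


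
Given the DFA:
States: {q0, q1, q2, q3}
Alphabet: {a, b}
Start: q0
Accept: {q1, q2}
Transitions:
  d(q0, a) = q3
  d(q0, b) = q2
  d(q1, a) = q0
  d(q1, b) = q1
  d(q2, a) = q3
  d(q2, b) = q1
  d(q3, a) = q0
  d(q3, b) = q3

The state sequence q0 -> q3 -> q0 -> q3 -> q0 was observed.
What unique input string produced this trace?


Trace back each transition to find the symbol:
  q0 --[a]--> q3
  q3 --[a]--> q0
  q0 --[a]--> q3
  q3 --[a]--> q0

"aaaa"


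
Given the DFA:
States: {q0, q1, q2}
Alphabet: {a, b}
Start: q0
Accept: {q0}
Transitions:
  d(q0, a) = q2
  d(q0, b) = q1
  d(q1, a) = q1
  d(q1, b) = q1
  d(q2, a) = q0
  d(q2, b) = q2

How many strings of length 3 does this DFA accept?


Enumerating all length-3 strings:
  "aaa" -> q2 [reject]
  "aab" -> q1 [reject]
  "aba" -> q0 [accept]
  "abb" -> q2 [reject]
  "baa" -> q1 [reject]
  "bab" -> q1 [reject]
  "bba" -> q1 [reject]
  "bbb" -> q1 [reject]

1 out of 8


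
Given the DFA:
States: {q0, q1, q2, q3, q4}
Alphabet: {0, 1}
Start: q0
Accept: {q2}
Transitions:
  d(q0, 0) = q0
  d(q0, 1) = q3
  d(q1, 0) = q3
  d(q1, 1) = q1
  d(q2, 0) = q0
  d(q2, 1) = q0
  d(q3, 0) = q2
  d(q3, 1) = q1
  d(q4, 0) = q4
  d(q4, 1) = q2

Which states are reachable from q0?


BFS from q0:
  layer 0: {q0}
  layer 1: {q3}
  layer 2: {q1, q2}

{q0, q1, q2, q3}


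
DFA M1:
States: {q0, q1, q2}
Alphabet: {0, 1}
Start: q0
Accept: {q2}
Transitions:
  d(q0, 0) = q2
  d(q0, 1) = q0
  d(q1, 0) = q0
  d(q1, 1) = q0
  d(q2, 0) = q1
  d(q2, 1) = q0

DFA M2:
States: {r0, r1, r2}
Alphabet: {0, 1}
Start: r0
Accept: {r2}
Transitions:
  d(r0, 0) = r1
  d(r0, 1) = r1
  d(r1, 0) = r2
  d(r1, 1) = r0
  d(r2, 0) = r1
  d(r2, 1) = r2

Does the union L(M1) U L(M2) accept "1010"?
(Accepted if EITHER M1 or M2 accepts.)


M1: final=q2 accepted=True
M2: final=r1 accepted=False

Yes, union accepts


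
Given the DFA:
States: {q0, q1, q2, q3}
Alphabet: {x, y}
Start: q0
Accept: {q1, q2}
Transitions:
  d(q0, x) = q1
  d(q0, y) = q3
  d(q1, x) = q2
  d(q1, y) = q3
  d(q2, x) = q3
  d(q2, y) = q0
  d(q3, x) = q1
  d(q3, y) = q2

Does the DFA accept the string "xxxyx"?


Trace: q0 -> q1 -> q2 -> q3 -> q2 -> q3
Final state: q3
Accept states: {q1, q2}

No, rejected (final state q3 is not an accept state)


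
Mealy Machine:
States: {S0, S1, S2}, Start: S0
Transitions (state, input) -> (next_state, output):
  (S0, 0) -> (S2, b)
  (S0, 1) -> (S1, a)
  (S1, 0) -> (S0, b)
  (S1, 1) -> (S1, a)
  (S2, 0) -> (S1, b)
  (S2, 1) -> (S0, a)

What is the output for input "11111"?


Step-by-step:
  (S0, 1) -> (S1, a)
  (S1, 1) -> (S1, a)
  (S1, 1) -> (S1, a)
  (S1, 1) -> (S1, a)
  (S1, 1) -> (S1, a)

"aaaaa"


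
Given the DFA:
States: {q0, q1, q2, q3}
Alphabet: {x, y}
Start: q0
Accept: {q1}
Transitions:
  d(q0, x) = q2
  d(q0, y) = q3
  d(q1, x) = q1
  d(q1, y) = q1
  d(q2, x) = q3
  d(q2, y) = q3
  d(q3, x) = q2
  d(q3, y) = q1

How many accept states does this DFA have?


Accept states listed: {q1}
Counting: q1(1)

1


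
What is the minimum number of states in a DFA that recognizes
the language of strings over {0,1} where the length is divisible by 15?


States track (length) mod 15.
Need 15 states: one per remainder 0..14; accept = remainder 0.

15


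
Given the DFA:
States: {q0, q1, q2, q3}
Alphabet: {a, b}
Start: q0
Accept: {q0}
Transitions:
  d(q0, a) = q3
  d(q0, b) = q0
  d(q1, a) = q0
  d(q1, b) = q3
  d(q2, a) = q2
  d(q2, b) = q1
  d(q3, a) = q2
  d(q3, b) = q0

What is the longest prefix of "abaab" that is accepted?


Run the DFA, marking each prefix where the state is accepting:
  "" -> q0 [accept]
  "a" -> q3 [reject]
  "ab" -> q0 [accept]
  "aba" -> q3 [reject]
  "abaa" -> q2 [reject]
  "abaab" -> q1 [reject]

"ab"


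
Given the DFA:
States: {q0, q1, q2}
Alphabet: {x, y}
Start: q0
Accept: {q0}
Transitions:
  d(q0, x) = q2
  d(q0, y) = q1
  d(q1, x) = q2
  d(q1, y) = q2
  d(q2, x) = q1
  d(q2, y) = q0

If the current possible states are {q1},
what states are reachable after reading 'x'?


Apply transition on 'x' from each current state:
  d(q1, x) = q2

{q2}


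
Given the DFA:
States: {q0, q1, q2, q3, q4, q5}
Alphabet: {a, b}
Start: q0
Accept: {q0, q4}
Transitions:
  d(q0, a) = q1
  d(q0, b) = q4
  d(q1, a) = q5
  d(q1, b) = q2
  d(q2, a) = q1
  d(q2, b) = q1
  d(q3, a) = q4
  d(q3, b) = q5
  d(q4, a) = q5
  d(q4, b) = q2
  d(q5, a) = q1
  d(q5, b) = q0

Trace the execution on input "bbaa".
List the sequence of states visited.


Input: bbaa
d(q0, b) = q4
d(q4, b) = q2
d(q2, a) = q1
d(q1, a) = q5


q0 -> q4 -> q2 -> q1 -> q5


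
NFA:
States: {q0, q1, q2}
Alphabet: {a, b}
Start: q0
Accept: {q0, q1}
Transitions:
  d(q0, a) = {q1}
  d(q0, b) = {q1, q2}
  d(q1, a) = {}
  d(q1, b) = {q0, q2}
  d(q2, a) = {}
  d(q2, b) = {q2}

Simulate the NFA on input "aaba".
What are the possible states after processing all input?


Start: {q0}
  --a--> {q1}
  --a--> {}
  --b--> {}
  --a--> {}

{} (empty set, no valid transitions)


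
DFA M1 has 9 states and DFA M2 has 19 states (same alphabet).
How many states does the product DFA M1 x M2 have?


Product construction pairs every M1 state with every M2 state.
9 * 19 = 171

171


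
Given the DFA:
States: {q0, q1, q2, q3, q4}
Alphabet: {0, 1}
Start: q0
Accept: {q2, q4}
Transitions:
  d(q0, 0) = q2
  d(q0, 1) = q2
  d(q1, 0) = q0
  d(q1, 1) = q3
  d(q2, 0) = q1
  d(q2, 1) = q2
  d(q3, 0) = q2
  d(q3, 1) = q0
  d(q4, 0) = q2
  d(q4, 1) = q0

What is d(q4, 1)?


Looking up transition d(q4, 1)

q0


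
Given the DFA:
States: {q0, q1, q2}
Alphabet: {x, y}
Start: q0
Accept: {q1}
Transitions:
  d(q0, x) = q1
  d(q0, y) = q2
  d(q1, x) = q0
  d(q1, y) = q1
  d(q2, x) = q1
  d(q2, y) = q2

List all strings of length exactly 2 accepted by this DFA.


All strings of length 2: 4 total
Accepted: 2

"xy", "yx"


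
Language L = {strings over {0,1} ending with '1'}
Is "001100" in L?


last symbol = '0'

No, "001100" is not in L


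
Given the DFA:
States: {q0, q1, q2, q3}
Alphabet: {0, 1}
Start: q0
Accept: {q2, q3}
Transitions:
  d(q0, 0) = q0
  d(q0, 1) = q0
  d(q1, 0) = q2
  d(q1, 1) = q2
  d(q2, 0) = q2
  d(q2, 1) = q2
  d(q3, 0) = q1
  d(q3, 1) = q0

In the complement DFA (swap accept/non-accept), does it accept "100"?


Trace: q0 -> q0 -> q0 -> q0
Final: q0
Original accept: {q2, q3}
Complement: q0 is not in original accept

Yes, complement accepts (original rejects)


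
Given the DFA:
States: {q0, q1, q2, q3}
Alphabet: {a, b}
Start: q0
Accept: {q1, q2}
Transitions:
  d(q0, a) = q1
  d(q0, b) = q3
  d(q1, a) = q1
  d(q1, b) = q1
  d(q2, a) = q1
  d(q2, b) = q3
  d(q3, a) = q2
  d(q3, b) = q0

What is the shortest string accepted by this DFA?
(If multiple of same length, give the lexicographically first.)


BFS by string length (lex-first path to each state shown):
  len 0: q0<-""
  len 1: q1<-"a", q3<-"b"
Found accept state at length 1.

"a"


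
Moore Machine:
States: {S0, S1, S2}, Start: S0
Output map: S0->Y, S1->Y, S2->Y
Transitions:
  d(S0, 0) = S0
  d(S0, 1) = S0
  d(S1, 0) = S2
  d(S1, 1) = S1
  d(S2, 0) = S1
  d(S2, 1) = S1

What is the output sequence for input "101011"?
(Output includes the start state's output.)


Start: S0 (output Y)
  --1--> S0 (output Y)
  --0--> S0 (output Y)
  --1--> S0 (output Y)
  --0--> S0 (output Y)
  --1--> S0 (output Y)
  --1--> S0 (output Y)

"YYYYYYY"


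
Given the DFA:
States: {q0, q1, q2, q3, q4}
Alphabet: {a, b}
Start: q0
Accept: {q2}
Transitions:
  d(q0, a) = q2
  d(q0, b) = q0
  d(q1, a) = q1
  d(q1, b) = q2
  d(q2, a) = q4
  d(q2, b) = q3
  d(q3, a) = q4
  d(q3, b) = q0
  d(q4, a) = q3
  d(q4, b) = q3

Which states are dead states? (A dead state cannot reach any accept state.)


Forward reachability from each state:
  q0 -> reaches accept state q2 (live)
  q1 -> reaches accept state q2 (live)
  q2 -> reaches accept state q2 (live)
  q3 -> reaches accept state q2 (live)
  q4 -> reaches accept state q2 (live)

None (all states can reach an accept state)


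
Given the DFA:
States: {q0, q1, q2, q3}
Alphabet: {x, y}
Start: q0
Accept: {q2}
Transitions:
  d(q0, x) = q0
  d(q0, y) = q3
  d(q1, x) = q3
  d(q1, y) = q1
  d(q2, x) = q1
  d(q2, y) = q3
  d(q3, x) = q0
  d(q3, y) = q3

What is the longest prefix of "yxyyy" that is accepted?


Run the DFA, marking each prefix where the state is accepting:
  "" -> q0 [reject]
  "y" -> q3 [reject]
  "yx" -> q0 [reject]
  "yxy" -> q3 [reject]
  "yxyy" -> q3 [reject]
  "yxyyy" -> q3 [reject]

No prefix is accepted


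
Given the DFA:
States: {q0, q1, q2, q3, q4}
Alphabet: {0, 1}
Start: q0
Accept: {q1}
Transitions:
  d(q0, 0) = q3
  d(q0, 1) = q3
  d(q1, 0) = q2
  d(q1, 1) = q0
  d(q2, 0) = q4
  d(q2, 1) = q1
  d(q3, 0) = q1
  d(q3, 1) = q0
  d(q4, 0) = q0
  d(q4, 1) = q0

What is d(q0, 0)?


Looking up transition d(q0, 0)

q3


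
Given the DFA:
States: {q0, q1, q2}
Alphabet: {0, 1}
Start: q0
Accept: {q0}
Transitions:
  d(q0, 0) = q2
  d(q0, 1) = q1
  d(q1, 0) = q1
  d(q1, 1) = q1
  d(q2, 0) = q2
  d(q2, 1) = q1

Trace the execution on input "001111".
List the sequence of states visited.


Input: 001111
d(q0, 0) = q2
d(q2, 0) = q2
d(q2, 1) = q1
d(q1, 1) = q1
d(q1, 1) = q1
d(q1, 1) = q1


q0 -> q2 -> q2 -> q1 -> q1 -> q1 -> q1


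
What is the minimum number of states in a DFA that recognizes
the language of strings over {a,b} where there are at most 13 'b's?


States: count = 0, 1, ..., 13 (all accepting; 14 states), plus a dead state for count > 13.
Total: 14 + 1 = 15.

15


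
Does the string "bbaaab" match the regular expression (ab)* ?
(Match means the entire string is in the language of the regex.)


|string| = 6; first = 'b'; last = 'b'

No, "bbaaab" does not match (ab)*


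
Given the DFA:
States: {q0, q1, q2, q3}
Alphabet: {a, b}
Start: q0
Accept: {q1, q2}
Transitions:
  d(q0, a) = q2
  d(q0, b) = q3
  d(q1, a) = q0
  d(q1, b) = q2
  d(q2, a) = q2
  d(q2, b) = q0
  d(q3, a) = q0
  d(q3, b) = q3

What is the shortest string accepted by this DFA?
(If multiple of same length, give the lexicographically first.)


BFS by string length (lex-first path to each state shown):
  len 0: q0<-""
  len 1: q2<-"a", q3<-"b"
Found accept state at length 1.

"a"


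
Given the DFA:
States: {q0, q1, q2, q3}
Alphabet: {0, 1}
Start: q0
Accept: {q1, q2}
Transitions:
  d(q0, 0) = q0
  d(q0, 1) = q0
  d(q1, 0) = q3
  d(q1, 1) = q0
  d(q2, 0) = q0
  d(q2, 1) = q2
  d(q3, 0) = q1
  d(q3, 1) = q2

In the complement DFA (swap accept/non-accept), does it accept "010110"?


Trace: q0 -> q0 -> q0 -> q0 -> q0 -> q0 -> q0
Final: q0
Original accept: {q1, q2}
Complement: q0 is not in original accept

Yes, complement accepts (original rejects)


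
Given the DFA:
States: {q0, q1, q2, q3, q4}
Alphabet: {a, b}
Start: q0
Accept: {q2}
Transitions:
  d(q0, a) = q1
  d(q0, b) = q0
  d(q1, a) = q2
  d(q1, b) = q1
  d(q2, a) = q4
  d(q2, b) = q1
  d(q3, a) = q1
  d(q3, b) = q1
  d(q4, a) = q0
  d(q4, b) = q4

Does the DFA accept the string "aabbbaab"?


Trace: q0 -> q1 -> q2 -> q1 -> q1 -> q1 -> q2 -> q4 -> q4
Final state: q4
Accept states: {q2}

No, rejected (final state q4 is not an accept state)


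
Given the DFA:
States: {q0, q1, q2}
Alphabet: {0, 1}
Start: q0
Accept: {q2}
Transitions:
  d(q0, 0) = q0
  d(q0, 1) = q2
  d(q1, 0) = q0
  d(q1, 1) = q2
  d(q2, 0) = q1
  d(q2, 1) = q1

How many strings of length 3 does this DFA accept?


Enumerating all length-3 strings:
  "000" -> q0 [reject]
  "001" -> q2 [accept]
  "010" -> q1 [reject]
  "011" -> q1 [reject]
  "100" -> q0 [reject]
  "101" -> q2 [accept]
  "110" -> q0 [reject]
  "111" -> q2 [accept]

3 out of 8


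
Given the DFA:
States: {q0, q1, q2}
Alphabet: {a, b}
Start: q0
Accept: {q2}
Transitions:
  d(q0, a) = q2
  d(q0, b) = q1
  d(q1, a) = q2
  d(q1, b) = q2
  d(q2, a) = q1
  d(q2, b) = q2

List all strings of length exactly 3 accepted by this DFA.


All strings of length 3: 8 total
Accepted: 5

"aaa", "aab", "abb", "bab", "bbb"


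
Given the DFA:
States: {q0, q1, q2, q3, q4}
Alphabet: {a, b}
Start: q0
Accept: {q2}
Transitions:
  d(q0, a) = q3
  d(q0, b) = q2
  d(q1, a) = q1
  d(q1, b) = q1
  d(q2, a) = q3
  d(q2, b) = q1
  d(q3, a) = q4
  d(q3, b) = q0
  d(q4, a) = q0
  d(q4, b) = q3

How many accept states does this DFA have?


Accept states listed: {q2}
Counting: q2(1)

1


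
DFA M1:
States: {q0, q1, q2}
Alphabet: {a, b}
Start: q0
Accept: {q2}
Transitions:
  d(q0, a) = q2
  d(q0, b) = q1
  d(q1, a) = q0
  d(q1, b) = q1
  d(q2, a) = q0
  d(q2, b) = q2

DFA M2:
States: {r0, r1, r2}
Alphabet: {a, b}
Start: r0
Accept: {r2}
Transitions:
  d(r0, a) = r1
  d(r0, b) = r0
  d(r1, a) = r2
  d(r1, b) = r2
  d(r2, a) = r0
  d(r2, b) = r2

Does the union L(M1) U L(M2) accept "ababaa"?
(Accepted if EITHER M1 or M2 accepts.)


M1: final=q2 accepted=True
M2: final=r2 accepted=True

Yes, union accepts


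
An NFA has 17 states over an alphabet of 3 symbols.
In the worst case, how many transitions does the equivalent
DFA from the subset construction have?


Subset construction: one DFA state per subset of NFA states = 2^17 = 131072 states.
Each DFA state has 3 outgoing transitions: 131072 * 3 = 393216

393216


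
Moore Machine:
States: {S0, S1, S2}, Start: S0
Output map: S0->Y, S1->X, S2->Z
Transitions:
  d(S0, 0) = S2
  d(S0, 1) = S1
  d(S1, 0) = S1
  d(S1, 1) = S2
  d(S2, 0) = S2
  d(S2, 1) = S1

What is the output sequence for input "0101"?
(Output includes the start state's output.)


Start: S0 (output Y)
  --0--> S2 (output Z)
  --1--> S1 (output X)
  --0--> S1 (output X)
  --1--> S2 (output Z)

"YZXXZ"


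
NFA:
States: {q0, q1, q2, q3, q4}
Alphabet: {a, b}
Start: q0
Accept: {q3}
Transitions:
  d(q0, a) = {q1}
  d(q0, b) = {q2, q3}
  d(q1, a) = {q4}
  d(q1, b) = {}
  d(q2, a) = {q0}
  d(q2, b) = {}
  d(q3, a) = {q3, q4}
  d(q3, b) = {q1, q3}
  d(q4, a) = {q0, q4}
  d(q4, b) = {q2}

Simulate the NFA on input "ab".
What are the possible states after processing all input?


Start: {q0}
  --a--> {q1}
  --b--> {}

{} (empty set, no valid transitions)


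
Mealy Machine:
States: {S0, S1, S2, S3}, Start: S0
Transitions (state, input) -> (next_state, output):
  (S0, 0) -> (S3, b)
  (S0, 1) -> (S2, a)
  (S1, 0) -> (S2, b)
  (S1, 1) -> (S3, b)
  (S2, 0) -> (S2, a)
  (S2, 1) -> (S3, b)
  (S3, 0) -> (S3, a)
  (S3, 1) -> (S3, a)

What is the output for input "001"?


Step-by-step:
  (S0, 0) -> (S3, b)
  (S3, 0) -> (S3, a)
  (S3, 1) -> (S3, a)

"baa"


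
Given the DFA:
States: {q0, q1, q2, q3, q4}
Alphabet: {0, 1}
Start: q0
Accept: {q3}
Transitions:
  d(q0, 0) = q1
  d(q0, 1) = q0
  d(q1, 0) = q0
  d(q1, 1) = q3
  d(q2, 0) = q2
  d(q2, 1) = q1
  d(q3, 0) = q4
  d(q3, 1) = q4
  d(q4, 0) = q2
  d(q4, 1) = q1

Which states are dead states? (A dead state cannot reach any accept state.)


Forward reachability from each state:
  q0 -> reaches accept state q3 (live)
  q1 -> reaches accept state q3 (live)
  q2 -> reaches accept state q3 (live)
  q3 -> reaches accept state q3 (live)
  q4 -> reaches accept state q3 (live)

None (all states can reach an accept state)


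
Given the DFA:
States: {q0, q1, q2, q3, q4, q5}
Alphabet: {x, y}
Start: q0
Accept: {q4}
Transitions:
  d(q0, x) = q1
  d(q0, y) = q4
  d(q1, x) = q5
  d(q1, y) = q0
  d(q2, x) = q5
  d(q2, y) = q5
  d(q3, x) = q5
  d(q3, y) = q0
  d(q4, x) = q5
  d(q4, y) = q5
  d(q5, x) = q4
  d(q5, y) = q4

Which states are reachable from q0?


BFS from q0:
  layer 0: {q0}
  layer 1: {q1, q4}
  layer 2: {q5}

{q0, q1, q4, q5}


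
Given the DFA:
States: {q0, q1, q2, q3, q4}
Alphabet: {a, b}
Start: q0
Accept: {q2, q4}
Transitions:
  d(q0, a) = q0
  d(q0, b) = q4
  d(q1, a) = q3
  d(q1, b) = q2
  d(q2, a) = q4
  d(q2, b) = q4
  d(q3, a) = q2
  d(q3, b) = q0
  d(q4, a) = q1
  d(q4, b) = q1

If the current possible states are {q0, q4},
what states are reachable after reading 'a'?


Apply transition on 'a' from each current state:
  d(q0, a) = q0
  d(q4, a) = q1

{q0, q1}


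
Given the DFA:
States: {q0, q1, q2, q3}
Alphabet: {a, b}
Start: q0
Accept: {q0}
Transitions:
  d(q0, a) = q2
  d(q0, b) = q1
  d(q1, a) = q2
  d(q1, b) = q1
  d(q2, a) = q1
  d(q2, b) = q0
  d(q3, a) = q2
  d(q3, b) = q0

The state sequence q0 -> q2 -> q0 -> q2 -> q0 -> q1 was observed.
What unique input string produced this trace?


Trace back each transition to find the symbol:
  q0 --[a]--> q2
  q2 --[b]--> q0
  q0 --[a]--> q2
  q2 --[b]--> q0
  q0 --[b]--> q1

"ababb"


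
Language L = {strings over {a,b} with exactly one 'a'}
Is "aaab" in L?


count('a') = 3

No, "aaab" is not in L


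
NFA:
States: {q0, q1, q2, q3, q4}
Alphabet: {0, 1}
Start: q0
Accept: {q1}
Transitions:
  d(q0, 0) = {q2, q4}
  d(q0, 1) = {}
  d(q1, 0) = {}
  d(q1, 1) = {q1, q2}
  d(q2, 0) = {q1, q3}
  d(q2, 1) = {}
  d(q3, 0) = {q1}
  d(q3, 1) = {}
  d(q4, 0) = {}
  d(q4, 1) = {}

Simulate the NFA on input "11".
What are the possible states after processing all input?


Start: {q0}
  --1--> {}
  --1--> {}

{} (empty set, no valid transitions)


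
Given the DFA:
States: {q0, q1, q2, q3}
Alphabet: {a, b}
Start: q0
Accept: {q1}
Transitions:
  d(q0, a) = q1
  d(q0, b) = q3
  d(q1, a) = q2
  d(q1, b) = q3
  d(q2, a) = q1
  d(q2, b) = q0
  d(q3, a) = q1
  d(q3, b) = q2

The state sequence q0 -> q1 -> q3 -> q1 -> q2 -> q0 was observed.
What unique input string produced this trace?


Trace back each transition to find the symbol:
  q0 --[a]--> q1
  q1 --[b]--> q3
  q3 --[a]--> q1
  q1 --[a]--> q2
  q2 --[b]--> q0

"abaab"


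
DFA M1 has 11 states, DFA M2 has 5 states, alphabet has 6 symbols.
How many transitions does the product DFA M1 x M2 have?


Product DFA has 11 * 5 = 55 states.
Each has 6 transitions: 55 * 6 = 330

330


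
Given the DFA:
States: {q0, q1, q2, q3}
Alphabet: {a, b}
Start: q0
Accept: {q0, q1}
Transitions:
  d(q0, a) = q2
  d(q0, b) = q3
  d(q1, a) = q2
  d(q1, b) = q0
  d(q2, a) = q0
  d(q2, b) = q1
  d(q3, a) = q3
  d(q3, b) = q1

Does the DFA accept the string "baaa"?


Trace: q0 -> q3 -> q3 -> q3 -> q3
Final state: q3
Accept states: {q0, q1}

No, rejected (final state q3 is not an accept state)
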